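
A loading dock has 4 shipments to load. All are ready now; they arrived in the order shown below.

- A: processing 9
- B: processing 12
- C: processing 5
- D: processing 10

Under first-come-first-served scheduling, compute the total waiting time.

FIFO (arrival order): A B C D.
A: waits 0, runs 0→9
B: waits 9, runs 9→21
C: waits 21, runs 21→26
D: waits 26, runs 26→36
Sum = 0+9+21+26 = 56.

56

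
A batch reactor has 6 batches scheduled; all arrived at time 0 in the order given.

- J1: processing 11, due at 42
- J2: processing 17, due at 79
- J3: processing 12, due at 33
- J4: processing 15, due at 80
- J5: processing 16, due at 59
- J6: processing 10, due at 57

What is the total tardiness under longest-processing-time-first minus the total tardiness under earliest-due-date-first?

79

LPT (decreasing processing time): J2 J5 J4 J3 J1 J6.
J2: 0→17, due 79, tardiness 0
J5: 17→33, due 59, tardiness 0
J4: 33→48, due 80, tardiness 0
J3: 48→60, due 33, tardiness 27
J1: 60→71, due 42, tardiness 29
J6: 71→81, due 57, tardiness 24
Sum = 0+0+0+27+29+24 = 80.
EDD (increasing due date): J3 J1 J6 J5 J2 J4.
J3: 0→12, due 33, tardiness 0
J1: 12→23, due 42, tardiness 0
J6: 23→33, due 57, tardiness 0
J5: 33→49, due 59, tardiness 0
J2: 49→66, due 79, tardiness 0
J4: 66→81, due 80, tardiness 1
Sum = 0+0+0+0+0+1 = 1.
Difference = 80 − 1 = 79.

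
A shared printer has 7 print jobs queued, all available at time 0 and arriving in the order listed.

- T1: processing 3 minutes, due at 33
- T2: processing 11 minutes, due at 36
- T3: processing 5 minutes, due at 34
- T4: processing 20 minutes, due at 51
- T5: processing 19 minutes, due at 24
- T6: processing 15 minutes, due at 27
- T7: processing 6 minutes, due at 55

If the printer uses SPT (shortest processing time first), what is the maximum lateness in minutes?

SPT (increasing processing time): T1 T3 T7 T2 T6 T5 T4.
T1: 0→3, due 33, lateness -30
T3: 3→8, due 34, lateness -26
T7: 8→14, due 55, lateness -41
T2: 14→25, due 36, lateness -11
T6: 25→40, due 27, lateness 13
T5: 40→59, due 24, lateness 35
T4: 59→79, due 51, lateness 28
Maximum = 35.

35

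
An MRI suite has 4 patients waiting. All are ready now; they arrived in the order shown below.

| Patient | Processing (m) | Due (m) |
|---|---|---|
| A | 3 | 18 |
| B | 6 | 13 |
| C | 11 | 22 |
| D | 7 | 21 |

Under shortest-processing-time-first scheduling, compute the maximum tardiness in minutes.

5

SPT (increasing processing time): A B D C.
A: 0→3, due 18, tardiness 0
B: 3→9, due 13, tardiness 0
D: 9→16, due 21, tardiness 0
C: 16→27, due 22, tardiness 5
Maximum = 5.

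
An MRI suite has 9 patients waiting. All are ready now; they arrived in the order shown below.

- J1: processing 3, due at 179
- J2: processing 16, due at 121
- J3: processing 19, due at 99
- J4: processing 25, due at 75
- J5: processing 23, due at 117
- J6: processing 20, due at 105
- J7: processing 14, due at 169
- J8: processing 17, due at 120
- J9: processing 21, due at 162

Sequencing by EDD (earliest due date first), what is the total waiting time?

740

EDD (increasing due date): J4 J3 J6 J5 J8 J2 J9 J7 J1.
J4: waits 0, runs 0→25
J3: waits 25, runs 25→44
J6: waits 44, runs 44→64
J5: waits 64, runs 64→87
J8: waits 87, runs 87→104
J2: waits 104, runs 104→120
J9: waits 120, runs 120→141
J7: waits 141, runs 141→155
J1: waits 155, runs 155→158
Sum = 0+25+44+64+87+104+120+141+155 = 740.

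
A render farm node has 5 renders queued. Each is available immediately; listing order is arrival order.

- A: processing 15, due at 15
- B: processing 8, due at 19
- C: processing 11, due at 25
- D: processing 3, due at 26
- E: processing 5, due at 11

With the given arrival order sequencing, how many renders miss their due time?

FIFO (arrival order): A B C D E.
A: 0→15, due 15, tardiness 0
B: 15→23, due 19, tardiness 4
C: 23→34, due 25, tardiness 9
D: 34→37, due 26, tardiness 11
E: 37→42, due 11, tardiness 31
Late renders: 4.

4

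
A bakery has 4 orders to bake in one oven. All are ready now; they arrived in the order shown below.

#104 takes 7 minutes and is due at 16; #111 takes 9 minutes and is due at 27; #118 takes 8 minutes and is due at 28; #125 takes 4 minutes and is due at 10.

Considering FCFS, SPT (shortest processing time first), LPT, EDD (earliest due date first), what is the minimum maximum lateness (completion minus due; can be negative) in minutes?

FIFO (arrival order): #104 #111 #118 #125.
#104: 0→7, due 16, lateness -9
#111: 7→16, due 27, lateness -11
#118: 16→24, due 28, lateness -4
#125: 24→28, due 10, lateness 18
Maximum = 18.
SPT (increasing processing time): #125 #104 #118 #111.
#125: 0→4, due 10, lateness -6
#104: 4→11, due 16, lateness -5
#118: 11→19, due 28, lateness -9
#111: 19→28, due 27, lateness 1
Maximum = 1.
LPT (decreasing processing time): #111 #118 #104 #125.
#111: 0→9, due 27, lateness -18
#118: 9→17, due 28, lateness -11
#104: 17→24, due 16, lateness 8
#125: 24→28, due 10, lateness 18
Maximum = 18.
EDD (increasing due date): #125 #104 #111 #118.
#125: 0→4, due 10, lateness -6
#104: 4→11, due 16, lateness -5
#111: 11→20, due 27, lateness -7
#118: 20→28, due 28, lateness 0
Maximum = 0.
FIFO 18, SPT 1, LPT 18, EDD 0 → minimum 0.

0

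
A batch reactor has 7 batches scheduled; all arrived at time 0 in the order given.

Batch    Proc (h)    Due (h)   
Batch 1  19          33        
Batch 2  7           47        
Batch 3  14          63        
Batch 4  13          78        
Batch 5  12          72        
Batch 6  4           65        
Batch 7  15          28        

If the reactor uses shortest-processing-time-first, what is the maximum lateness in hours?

51

SPT (increasing processing time): Batch 6 Batch 2 Batch 5 Batch 4 Batch 3 Batch 7 Batch 1.
Batch 6: 0→4, due 65, lateness -61
Batch 2: 4→11, due 47, lateness -36
Batch 5: 11→23, due 72, lateness -49
Batch 4: 23→36, due 78, lateness -42
Batch 3: 36→50, due 63, lateness -13
Batch 7: 50→65, due 28, lateness 37
Batch 1: 65→84, due 33, lateness 51
Maximum = 51.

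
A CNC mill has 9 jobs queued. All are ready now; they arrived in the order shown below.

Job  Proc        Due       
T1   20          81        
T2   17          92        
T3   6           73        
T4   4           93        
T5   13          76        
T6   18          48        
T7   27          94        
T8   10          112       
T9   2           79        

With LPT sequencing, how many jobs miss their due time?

5

LPT (decreasing processing time): T7 T1 T6 T2 T5 T8 T3 T4 T9.
T7: 0→27, due 94, tardiness 0
T1: 27→47, due 81, tardiness 0
T6: 47→65, due 48, tardiness 17
T2: 65→82, due 92, tardiness 0
T5: 82→95, due 76, tardiness 19
T8: 95→105, due 112, tardiness 0
T3: 105→111, due 73, tardiness 38
T4: 111→115, due 93, tardiness 22
T9: 115→117, due 79, tardiness 38
Late jobs: 5.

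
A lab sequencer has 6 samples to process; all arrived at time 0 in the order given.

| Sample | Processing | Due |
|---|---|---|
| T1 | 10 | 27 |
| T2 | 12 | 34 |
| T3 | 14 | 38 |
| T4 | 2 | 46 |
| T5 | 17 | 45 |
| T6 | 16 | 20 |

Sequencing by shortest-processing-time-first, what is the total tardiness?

SPT (increasing processing time): T4 T1 T2 T3 T6 T5.
T4: 0→2, due 46, tardiness 0
T1: 2→12, due 27, tardiness 0
T2: 12→24, due 34, tardiness 0
T3: 24→38, due 38, tardiness 0
T6: 38→54, due 20, tardiness 34
T5: 54→71, due 45, tardiness 26
Sum = 0+0+0+0+34+26 = 60.

60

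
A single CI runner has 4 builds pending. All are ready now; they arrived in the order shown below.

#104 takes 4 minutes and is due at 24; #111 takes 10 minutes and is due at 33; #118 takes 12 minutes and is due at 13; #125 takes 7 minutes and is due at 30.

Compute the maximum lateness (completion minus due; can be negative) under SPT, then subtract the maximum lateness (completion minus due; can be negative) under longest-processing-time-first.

11

SPT (increasing processing time): #104 #125 #111 #118.
#104: 0→4, due 24, lateness -20
#125: 4→11, due 30, lateness -19
#111: 11→21, due 33, lateness -12
#118: 21→33, due 13, lateness 20
Maximum = 20.
LPT (decreasing processing time): #118 #111 #125 #104.
#118: 0→12, due 13, lateness -1
#111: 12→22, due 33, lateness -11
#125: 22→29, due 30, lateness -1
#104: 29→33, due 24, lateness 9
Maximum = 9.
Difference = 20 − 9 = 11.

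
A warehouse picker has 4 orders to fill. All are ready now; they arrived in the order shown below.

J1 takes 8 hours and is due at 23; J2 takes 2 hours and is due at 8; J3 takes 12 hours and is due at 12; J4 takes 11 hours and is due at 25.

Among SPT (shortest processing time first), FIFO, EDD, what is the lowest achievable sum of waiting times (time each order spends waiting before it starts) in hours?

SPT (increasing processing time): J2 J1 J4 J3.
J2: waits 0, runs 0→2
J1: waits 2, runs 2→10
J4: waits 10, runs 10→21
J3: waits 21, runs 21→33
Sum = 0+2+10+21 = 33.
FIFO (arrival order): J1 J2 J3 J4.
J1: waits 0, runs 0→8
J2: waits 8, runs 8→10
J3: waits 10, runs 10→22
J4: waits 22, runs 22→33
Sum = 0+8+10+22 = 40.
EDD (increasing due date): J2 J3 J1 J4.
J2: waits 0, runs 0→2
J3: waits 2, runs 2→14
J1: waits 14, runs 14→22
J4: waits 22, runs 22→33
Sum = 0+2+14+22 = 38.
SPT 33, FIFO 40, EDD 38 → minimum 33.

33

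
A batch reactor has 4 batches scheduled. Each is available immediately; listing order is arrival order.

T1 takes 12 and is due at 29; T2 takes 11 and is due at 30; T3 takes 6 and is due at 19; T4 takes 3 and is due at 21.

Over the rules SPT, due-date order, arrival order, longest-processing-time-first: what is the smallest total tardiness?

SPT (increasing processing time): T4 T3 T2 T1.
T4: 0→3, due 21, tardiness 0
T3: 3→9, due 19, tardiness 0
T2: 9→20, due 30, tardiness 0
T1: 20→32, due 29, tardiness 3
Sum = 0+0+0+3 = 3.
EDD (increasing due date): T3 T4 T1 T2.
T3: 0→6, due 19, tardiness 0
T4: 6→9, due 21, tardiness 0
T1: 9→21, due 29, tardiness 0
T2: 21→32, due 30, tardiness 2
Sum = 0+0+0+2 = 2.
FIFO (arrival order): T1 T2 T3 T4.
T1: 0→12, due 29, tardiness 0
T2: 12→23, due 30, tardiness 0
T3: 23→29, due 19, tardiness 10
T4: 29→32, due 21, tardiness 11
Sum = 0+0+10+11 = 21.
LPT (decreasing processing time): T1 T2 T3 T4.
T1: 0→12, due 29, tardiness 0
T2: 12→23, due 30, tardiness 0
T3: 23→29, due 19, tardiness 10
T4: 29→32, due 21, tardiness 11
Sum = 0+0+10+11 = 21.
SPT 3, EDD 2, FIFO 21, LPT 21 → minimum 2.

2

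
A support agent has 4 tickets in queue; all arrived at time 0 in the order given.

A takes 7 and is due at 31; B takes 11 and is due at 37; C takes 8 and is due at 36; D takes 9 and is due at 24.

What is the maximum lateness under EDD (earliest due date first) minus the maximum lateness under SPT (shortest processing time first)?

-2

EDD (increasing due date): D A C B.
D: 0→9, due 24, lateness -15
A: 9→16, due 31, lateness -15
C: 16→24, due 36, lateness -12
B: 24→35, due 37, lateness -2
Maximum = -2.
SPT (increasing processing time): A C D B.
A: 0→7, due 31, lateness -24
C: 7→15, due 36, lateness -21
D: 15→24, due 24, lateness 0
B: 24→35, due 37, lateness -2
Maximum = 0.
Difference = -2 − 0 = -2.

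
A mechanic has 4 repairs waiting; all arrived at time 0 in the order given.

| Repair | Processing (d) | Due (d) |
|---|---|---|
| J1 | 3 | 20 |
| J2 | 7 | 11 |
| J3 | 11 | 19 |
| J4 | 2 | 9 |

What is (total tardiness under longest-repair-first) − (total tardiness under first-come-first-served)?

6

LPT (decreasing processing time): J3 J2 J1 J4.
J3: 0→11, due 19, tardiness 0
J2: 11→18, due 11, tardiness 7
J1: 18→21, due 20, tardiness 1
J4: 21→23, due 9, tardiness 14
Sum = 0+7+1+14 = 22.
FIFO (arrival order): J1 J2 J3 J4.
J1: 0→3, due 20, tardiness 0
J2: 3→10, due 11, tardiness 0
J3: 10→21, due 19, tardiness 2
J4: 21→23, due 9, tardiness 14
Sum = 0+0+2+14 = 16.
Difference = 22 − 16 = 6.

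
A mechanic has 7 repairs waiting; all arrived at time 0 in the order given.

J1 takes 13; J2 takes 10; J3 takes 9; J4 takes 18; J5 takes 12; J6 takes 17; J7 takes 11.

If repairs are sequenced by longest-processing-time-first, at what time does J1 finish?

48

LPT (decreasing processing time): J4 J6 J1 J5 J7 J2 J3.
J4: 0→18
J6: 18→35
J1: 35→48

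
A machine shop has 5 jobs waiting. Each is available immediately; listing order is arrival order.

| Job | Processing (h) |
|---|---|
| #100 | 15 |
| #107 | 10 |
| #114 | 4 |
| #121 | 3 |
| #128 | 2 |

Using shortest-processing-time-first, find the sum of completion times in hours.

SPT (increasing processing time): #128 #121 #114 #107 #100.
#128: 0→2
#121: 2→5
#114: 5→9
#107: 9→19
#100: 19→34
Sum = 2+5+9+19+34 = 69.

69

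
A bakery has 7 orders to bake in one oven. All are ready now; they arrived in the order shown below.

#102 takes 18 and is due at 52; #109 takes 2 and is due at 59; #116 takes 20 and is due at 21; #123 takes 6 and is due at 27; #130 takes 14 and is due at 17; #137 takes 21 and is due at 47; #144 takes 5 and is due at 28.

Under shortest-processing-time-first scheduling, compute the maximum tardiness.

SPT (increasing processing time): #109 #144 #123 #130 #102 #116 #137.
#109: 0→2, due 59, tardiness 0
#144: 2→7, due 28, tardiness 0
#123: 7→13, due 27, tardiness 0
#130: 13→27, due 17, tardiness 10
#102: 27→45, due 52, tardiness 0
#116: 45→65, due 21, tardiness 44
#137: 65→86, due 47, tardiness 39
Maximum = 44.

44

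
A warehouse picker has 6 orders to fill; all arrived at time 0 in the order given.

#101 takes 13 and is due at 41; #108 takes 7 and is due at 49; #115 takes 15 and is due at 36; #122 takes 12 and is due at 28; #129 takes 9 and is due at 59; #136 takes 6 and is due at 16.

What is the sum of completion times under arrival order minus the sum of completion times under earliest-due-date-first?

15

FIFO (arrival order): #101 #108 #115 #122 #129 #136.
#101: 0→13
#108: 13→20
#115: 20→35
#122: 35→47
#129: 47→56
#136: 56→62
Sum = 13+20+35+47+56+62 = 233.
EDD (increasing due date): #136 #122 #115 #101 #108 #129.
#136: 0→6
#122: 6→18
#115: 18→33
#101: 33→46
#108: 46→53
#129: 53→62
Sum = 6+18+33+46+53+62 = 218.
Difference = 233 − 218 = 15.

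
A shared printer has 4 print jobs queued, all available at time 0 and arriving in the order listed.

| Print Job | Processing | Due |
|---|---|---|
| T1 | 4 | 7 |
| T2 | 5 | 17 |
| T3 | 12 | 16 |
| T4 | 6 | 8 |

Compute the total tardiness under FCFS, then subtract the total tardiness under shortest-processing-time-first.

6

FIFO (arrival order): T1 T2 T3 T4.
T1: 0→4, due 7, tardiness 0
T2: 4→9, due 17, tardiness 0
T3: 9→21, due 16, tardiness 5
T4: 21→27, due 8, tardiness 19
Sum = 0+0+5+19 = 24.
SPT (increasing processing time): T1 T2 T4 T3.
T1: 0→4, due 7, tardiness 0
T2: 4→9, due 17, tardiness 0
T4: 9→15, due 8, tardiness 7
T3: 15→27, due 16, tardiness 11
Sum = 0+0+7+11 = 18.
Difference = 24 − 18 = 6.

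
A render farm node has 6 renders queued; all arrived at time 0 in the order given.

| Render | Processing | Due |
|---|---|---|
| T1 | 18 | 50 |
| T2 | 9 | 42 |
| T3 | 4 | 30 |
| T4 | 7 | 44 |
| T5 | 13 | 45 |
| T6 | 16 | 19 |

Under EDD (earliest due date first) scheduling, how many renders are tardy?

EDD (increasing due date): T6 T3 T2 T4 T5 T1.
T6: 0→16, due 19, tardiness 0
T3: 16→20, due 30, tardiness 0
T2: 20→29, due 42, tardiness 0
T4: 29→36, due 44, tardiness 0
T5: 36→49, due 45, tardiness 4
T1: 49→67, due 50, tardiness 17
Late renders: 2.

2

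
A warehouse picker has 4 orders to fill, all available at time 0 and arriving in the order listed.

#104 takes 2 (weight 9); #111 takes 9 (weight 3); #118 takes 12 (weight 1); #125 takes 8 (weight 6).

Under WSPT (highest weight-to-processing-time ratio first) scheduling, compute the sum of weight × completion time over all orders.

166

WSPT (decreasing weight/processing-time ratio): #104 #125 #111 #118.
#104: finishes 2, weight 9, w·C = 18
#125: finishes 10, weight 6, w·C = 60
#111: finishes 19, weight 3, w·C = 57
#118: finishes 31, weight 1, w·C = 31
Sum = 18+60+57+31 = 166.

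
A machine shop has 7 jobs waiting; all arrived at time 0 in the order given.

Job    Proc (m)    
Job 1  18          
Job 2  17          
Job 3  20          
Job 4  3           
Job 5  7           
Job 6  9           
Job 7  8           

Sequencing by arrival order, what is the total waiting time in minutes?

FIFO (arrival order): Job 1 Job 2 Job 3 Job 4 Job 5 Job 6 Job 7.
Job 1: waits 0, runs 0→18
Job 2: waits 18, runs 18→35
Job 3: waits 35, runs 35→55
Job 4: waits 55, runs 55→58
Job 5: waits 58, runs 58→65
Job 6: waits 65, runs 65→74
Job 7: waits 74, runs 74→82
Sum = 0+18+35+55+58+65+74 = 305.

305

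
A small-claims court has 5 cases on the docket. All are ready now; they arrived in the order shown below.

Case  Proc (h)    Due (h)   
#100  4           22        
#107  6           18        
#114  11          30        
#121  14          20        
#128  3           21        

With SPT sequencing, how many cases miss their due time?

SPT (increasing processing time): #128 #100 #107 #114 #121.
#128: 0→3, due 21, tardiness 0
#100: 3→7, due 22, tardiness 0
#107: 7→13, due 18, tardiness 0
#114: 13→24, due 30, tardiness 0
#121: 24→38, due 20, tardiness 18
Late cases: 1.

1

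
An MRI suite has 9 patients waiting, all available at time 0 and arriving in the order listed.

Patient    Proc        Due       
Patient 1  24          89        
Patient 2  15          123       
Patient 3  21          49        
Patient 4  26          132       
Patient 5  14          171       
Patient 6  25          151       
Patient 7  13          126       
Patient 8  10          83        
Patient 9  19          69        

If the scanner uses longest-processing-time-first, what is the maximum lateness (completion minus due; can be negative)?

LPT (decreasing processing time): Patient 4 Patient 6 Patient 1 Patient 3 Patient 9 Patient 2 Patient 5 Patient 7 Patient 8.
Patient 4: 0→26, due 132, lateness -106
Patient 6: 26→51, due 151, lateness -100
Patient 1: 51→75, due 89, lateness -14
Patient 3: 75→96, due 49, lateness 47
Patient 9: 96→115, due 69, lateness 46
Patient 2: 115→130, due 123, lateness 7
Patient 5: 130→144, due 171, lateness -27
Patient 7: 144→157, due 126, lateness 31
Patient 8: 157→167, due 83, lateness 84
Maximum = 84.

84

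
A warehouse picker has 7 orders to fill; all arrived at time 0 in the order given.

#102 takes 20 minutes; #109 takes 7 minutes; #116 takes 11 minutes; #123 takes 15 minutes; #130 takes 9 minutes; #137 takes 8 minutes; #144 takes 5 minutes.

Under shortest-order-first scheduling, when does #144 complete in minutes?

5

SPT (increasing processing time): #144 #109 #137 #130 #116 #123 #102.
#144: 0→5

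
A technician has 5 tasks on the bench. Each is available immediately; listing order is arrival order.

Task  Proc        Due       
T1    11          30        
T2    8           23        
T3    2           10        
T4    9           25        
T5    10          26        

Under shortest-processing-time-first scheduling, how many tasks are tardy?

SPT (increasing processing time): T3 T2 T4 T5 T1.
T3: 0→2, due 10, tardiness 0
T2: 2→10, due 23, tardiness 0
T4: 10→19, due 25, tardiness 0
T5: 19→29, due 26, tardiness 3
T1: 29→40, due 30, tardiness 10
Late tasks: 2.

2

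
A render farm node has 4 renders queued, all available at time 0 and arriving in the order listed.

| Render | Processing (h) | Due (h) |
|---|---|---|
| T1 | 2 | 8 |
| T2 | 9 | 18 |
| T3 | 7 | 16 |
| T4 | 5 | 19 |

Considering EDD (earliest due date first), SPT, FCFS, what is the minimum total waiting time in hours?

EDD (increasing due date): T1 T3 T2 T4.
T1: waits 0, runs 0→2
T3: waits 2, runs 2→9
T2: waits 9, runs 9→18
T4: waits 18, runs 18→23
Sum = 0+2+9+18 = 29.
SPT (increasing processing time): T1 T4 T3 T2.
T1: waits 0, runs 0→2
T4: waits 2, runs 2→7
T3: waits 7, runs 7→14
T2: waits 14, runs 14→23
Sum = 0+2+7+14 = 23.
FIFO (arrival order): T1 T2 T3 T4.
T1: waits 0, runs 0→2
T2: waits 2, runs 2→11
T3: waits 11, runs 11→18
T4: waits 18, runs 18→23
Sum = 0+2+11+18 = 31.
EDD 29, SPT 23, FIFO 31 → minimum 23.

23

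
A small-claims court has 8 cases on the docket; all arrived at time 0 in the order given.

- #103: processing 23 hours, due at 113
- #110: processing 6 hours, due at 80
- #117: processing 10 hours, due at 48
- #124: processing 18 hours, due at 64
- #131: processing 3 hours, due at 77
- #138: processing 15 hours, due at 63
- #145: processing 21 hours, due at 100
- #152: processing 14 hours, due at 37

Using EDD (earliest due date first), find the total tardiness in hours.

EDD (increasing due date): #152 #117 #138 #124 #131 #110 #145 #103.
#152: 0→14, due 37, tardiness 0
#117: 14→24, due 48, tardiness 0
#138: 24→39, due 63, tardiness 0
#124: 39→57, due 64, tardiness 0
#131: 57→60, due 77, tardiness 0
#110: 60→66, due 80, tardiness 0
#145: 66→87, due 100, tardiness 0
#103: 87→110, due 113, tardiness 0
Sum = 0+0+0+0+0+0+0+0 = 0.

0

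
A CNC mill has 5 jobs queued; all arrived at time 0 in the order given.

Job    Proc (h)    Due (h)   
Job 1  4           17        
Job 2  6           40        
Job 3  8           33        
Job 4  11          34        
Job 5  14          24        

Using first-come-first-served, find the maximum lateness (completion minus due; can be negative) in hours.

FIFO (arrival order): Job 1 Job 2 Job 3 Job 4 Job 5.
Job 1: 0→4, due 17, lateness -13
Job 2: 4→10, due 40, lateness -30
Job 3: 10→18, due 33, lateness -15
Job 4: 18→29, due 34, lateness -5
Job 5: 29→43, due 24, lateness 19
Maximum = 19.

19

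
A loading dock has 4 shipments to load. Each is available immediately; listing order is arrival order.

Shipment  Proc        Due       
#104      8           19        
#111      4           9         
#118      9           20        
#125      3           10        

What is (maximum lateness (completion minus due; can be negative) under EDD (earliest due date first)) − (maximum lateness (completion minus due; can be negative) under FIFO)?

EDD (increasing due date): #111 #125 #104 #118.
#111: 0→4, due 9, lateness -5
#125: 4→7, due 10, lateness -3
#104: 7→15, due 19, lateness -4
#118: 15→24, due 20, lateness 4
Maximum = 4.
FIFO (arrival order): #104 #111 #118 #125.
#104: 0→8, due 19, lateness -11
#111: 8→12, due 9, lateness 3
#118: 12→21, due 20, lateness 1
#125: 21→24, due 10, lateness 14
Maximum = 14.
Difference = 4 − 14 = -10.

-10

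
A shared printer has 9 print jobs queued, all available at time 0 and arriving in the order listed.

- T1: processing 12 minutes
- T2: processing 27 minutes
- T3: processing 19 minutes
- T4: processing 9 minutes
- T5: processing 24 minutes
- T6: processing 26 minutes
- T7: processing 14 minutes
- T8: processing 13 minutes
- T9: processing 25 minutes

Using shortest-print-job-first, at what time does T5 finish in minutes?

SPT (increasing processing time): T4 T1 T8 T7 T3 T5 T9 T6 T2.
T4: 0→9
T1: 9→21
T8: 21→34
T7: 34→48
T3: 48→67
T5: 67→91

91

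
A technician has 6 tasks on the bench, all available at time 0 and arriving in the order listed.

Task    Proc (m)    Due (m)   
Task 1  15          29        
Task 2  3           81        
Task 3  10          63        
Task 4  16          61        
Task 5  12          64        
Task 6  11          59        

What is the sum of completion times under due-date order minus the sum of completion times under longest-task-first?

EDD (increasing due date): Task 1 Task 6 Task 4 Task 3 Task 5 Task 2.
Task 1: 0→15
Task 6: 15→26
Task 4: 26→42
Task 3: 42→52
Task 5: 52→64
Task 2: 64→67
Sum = 15+26+42+52+64+67 = 266.
LPT (decreasing processing time): Task 4 Task 1 Task 5 Task 6 Task 3 Task 2.
Task 4: 0→16
Task 1: 16→31
Task 5: 31→43
Task 6: 43→54
Task 3: 54→64
Task 2: 64→67
Sum = 16+31+43+54+64+67 = 275.
Difference = 266 − 275 = -9.

-9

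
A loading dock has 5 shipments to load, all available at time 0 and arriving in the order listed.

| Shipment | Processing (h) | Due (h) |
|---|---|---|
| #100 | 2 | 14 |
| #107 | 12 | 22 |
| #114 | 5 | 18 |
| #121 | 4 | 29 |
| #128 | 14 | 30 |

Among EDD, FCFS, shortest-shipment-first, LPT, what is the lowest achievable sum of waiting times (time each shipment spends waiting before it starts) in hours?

42

EDD (increasing due date): #100 #114 #107 #121 #128.
#100: waits 0, runs 0→2
#114: waits 2, runs 2→7
#107: waits 7, runs 7→19
#121: waits 19, runs 19→23
#128: waits 23, runs 23→37
Sum = 0+2+7+19+23 = 51.
FIFO (arrival order): #100 #107 #114 #121 #128.
#100: waits 0, runs 0→2
#107: waits 2, runs 2→14
#114: waits 14, runs 14→19
#121: waits 19, runs 19→23
#128: waits 23, runs 23→37
Sum = 0+2+14+19+23 = 58.
SPT (increasing processing time): #100 #121 #114 #107 #128.
#100: waits 0, runs 0→2
#121: waits 2, runs 2→6
#114: waits 6, runs 6→11
#107: waits 11, runs 11→23
#128: waits 23, runs 23→37
Sum = 0+2+6+11+23 = 42.
LPT (decreasing processing time): #128 #107 #114 #121 #100.
#128: waits 0, runs 0→14
#107: waits 14, runs 14→26
#114: waits 26, runs 26→31
#121: waits 31, runs 31→35
#100: waits 35, runs 35→37
Sum = 0+14+26+31+35 = 106.
EDD 51, FIFO 58, SPT 42, LPT 106 → minimum 42.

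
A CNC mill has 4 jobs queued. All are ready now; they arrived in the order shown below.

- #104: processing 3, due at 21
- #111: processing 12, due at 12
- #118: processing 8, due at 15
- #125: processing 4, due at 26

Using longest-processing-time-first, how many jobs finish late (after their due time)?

2

LPT (decreasing processing time): #111 #118 #125 #104.
#111: 0→12, due 12, tardiness 0
#118: 12→20, due 15, tardiness 5
#125: 20→24, due 26, tardiness 0
#104: 24→27, due 21, tardiness 6
Late jobs: 2.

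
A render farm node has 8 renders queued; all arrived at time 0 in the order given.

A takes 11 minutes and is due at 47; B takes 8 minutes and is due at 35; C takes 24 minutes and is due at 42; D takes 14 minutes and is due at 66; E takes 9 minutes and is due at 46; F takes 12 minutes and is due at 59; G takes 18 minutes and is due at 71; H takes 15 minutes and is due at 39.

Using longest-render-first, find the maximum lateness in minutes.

76

LPT (decreasing processing time): C G H D F A E B.
C: 0→24, due 42, lateness -18
G: 24→42, due 71, lateness -29
H: 42→57, due 39, lateness 18
D: 57→71, due 66, lateness 5
F: 71→83, due 59, lateness 24
A: 83→94, due 47, lateness 47
E: 94→103, due 46, lateness 57
B: 103→111, due 35, lateness 76
Maximum = 76.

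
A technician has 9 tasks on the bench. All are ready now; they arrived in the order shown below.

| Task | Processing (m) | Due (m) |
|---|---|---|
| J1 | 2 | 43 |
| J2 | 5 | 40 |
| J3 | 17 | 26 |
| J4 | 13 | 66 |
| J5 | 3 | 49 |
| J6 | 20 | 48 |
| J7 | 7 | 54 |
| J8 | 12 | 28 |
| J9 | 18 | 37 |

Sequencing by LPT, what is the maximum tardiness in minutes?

54

LPT (decreasing processing time): J6 J9 J3 J4 J8 J7 J2 J5 J1.
J6: 0→20, due 48, tardiness 0
J9: 20→38, due 37, tardiness 1
J3: 38→55, due 26, tardiness 29
J4: 55→68, due 66, tardiness 2
J8: 68→80, due 28, tardiness 52
J7: 80→87, due 54, tardiness 33
J2: 87→92, due 40, tardiness 52
J5: 92→95, due 49, tardiness 46
J1: 95→97, due 43, tardiness 54
Maximum = 54.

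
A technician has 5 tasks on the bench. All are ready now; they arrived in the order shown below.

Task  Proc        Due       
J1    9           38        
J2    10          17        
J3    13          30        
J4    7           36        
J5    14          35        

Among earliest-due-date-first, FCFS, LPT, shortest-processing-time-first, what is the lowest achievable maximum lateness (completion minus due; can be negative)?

EDD (increasing due date): J2 J3 J5 J4 J1.
J2: 0→10, due 17, lateness -7
J3: 10→23, due 30, lateness -7
J5: 23→37, due 35, lateness 2
J4: 37→44, due 36, lateness 8
J1: 44→53, due 38, lateness 15
Maximum = 15.
FIFO (arrival order): J1 J2 J3 J4 J5.
J1: 0→9, due 38, lateness -29
J2: 9→19, due 17, lateness 2
J3: 19→32, due 30, lateness 2
J4: 32→39, due 36, lateness 3
J5: 39→53, due 35, lateness 18
Maximum = 18.
LPT (decreasing processing time): J5 J3 J2 J1 J4.
J5: 0→14, due 35, lateness -21
J3: 14→27, due 30, lateness -3
J2: 27→37, due 17, lateness 20
J1: 37→46, due 38, lateness 8
J4: 46→53, due 36, lateness 17
Maximum = 20.
SPT (increasing processing time): J4 J1 J2 J3 J5.
J4: 0→7, due 36, lateness -29
J1: 7→16, due 38, lateness -22
J2: 16→26, due 17, lateness 9
J3: 26→39, due 30, lateness 9
J5: 39→53, due 35, lateness 18
Maximum = 18.
EDD 15, FIFO 18, LPT 20, SPT 18 → minimum 15.

15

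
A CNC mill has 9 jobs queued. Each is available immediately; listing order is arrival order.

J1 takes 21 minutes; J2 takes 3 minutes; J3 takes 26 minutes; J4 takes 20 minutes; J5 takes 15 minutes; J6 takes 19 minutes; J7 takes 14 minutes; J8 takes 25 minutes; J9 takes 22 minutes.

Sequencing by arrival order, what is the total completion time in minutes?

780

FIFO (arrival order): J1 J2 J3 J4 J5 J6 J7 J8 J9.
J1: 0→21
J2: 21→24
J3: 24→50
J4: 50→70
J5: 70→85
J6: 85→104
J7: 104→118
J8: 118→143
J9: 143→165
Sum = 21+24+50+70+85+104+118+143+165 = 780.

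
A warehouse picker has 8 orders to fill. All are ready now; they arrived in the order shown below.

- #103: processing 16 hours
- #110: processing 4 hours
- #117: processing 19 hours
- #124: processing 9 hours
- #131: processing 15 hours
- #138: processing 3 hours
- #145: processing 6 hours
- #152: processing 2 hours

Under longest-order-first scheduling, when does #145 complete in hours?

LPT (decreasing processing time): #117 #103 #131 #124 #145 #110 #138 #152.
#117: 0→19
#103: 19→35
#131: 35→50
#124: 50→59
#145: 59→65

65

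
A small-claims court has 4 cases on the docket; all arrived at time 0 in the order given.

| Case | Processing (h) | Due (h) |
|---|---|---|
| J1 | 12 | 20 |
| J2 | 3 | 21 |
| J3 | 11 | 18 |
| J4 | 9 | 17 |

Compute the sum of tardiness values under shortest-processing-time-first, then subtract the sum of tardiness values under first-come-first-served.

SPT (increasing processing time): J2 J4 J3 J1.
J2: 0→3, due 21, tardiness 0
J4: 3→12, due 17, tardiness 0
J3: 12→23, due 18, tardiness 5
J1: 23→35, due 20, tardiness 15
Sum = 0+0+5+15 = 20.
FIFO (arrival order): J1 J2 J3 J4.
J1: 0→12, due 20, tardiness 0
J2: 12→15, due 21, tardiness 0
J3: 15→26, due 18, tardiness 8
J4: 26→35, due 17, tardiness 18
Sum = 0+0+8+18 = 26.
Difference = 20 − 26 = -6.

-6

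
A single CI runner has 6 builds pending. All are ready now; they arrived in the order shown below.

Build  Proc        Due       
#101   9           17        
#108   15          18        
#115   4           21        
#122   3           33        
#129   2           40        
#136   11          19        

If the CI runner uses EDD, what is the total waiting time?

149

EDD (increasing due date): #101 #108 #136 #115 #122 #129.
#101: waits 0, runs 0→9
#108: waits 9, runs 9→24
#136: waits 24, runs 24→35
#115: waits 35, runs 35→39
#122: waits 39, runs 39→42
#129: waits 42, runs 42→44
Sum = 0+9+24+35+39+42 = 149.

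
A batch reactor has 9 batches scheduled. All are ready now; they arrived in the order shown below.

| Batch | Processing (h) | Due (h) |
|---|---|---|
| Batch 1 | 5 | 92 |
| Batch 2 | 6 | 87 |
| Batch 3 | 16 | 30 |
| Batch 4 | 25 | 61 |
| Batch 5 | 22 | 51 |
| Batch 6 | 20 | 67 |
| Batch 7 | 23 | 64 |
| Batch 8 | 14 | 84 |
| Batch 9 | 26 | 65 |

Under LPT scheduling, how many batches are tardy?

7

LPT (decreasing processing time): Batch 9 Batch 4 Batch 7 Batch 5 Batch 6 Batch 3 Batch 8 Batch 2 Batch 1.
Batch 9: 0→26, due 65, tardiness 0
Batch 4: 26→51, due 61, tardiness 0
Batch 7: 51→74, due 64, tardiness 10
Batch 5: 74→96, due 51, tardiness 45
Batch 6: 96→116, due 67, tardiness 49
Batch 3: 116→132, due 30, tardiness 102
Batch 8: 132→146, due 84, tardiness 62
Batch 2: 146→152, due 87, tardiness 65
Batch 1: 152→157, due 92, tardiness 65
Late batches: 7.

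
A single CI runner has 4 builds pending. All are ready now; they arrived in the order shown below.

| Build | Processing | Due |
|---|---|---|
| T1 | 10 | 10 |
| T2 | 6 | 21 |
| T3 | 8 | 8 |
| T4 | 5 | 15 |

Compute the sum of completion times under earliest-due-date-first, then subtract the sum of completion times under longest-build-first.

EDD (increasing due date): T3 T1 T4 T2.
T3: 0→8
T1: 8→18
T4: 18→23
T2: 23→29
Sum = 8+18+23+29 = 78.
LPT (decreasing processing time): T1 T3 T2 T4.
T1: 0→10
T3: 10→18
T2: 18→24
T4: 24→29
Sum = 10+18+24+29 = 81.
Difference = 78 − 81 = -3.

-3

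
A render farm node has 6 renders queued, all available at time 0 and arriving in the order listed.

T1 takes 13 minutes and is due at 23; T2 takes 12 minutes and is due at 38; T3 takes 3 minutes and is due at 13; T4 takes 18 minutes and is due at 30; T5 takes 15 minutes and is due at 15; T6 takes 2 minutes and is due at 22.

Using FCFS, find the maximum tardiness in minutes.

FIFO (arrival order): T1 T2 T3 T4 T5 T6.
T1: 0→13, due 23, tardiness 0
T2: 13→25, due 38, tardiness 0
T3: 25→28, due 13, tardiness 15
T4: 28→46, due 30, tardiness 16
T5: 46→61, due 15, tardiness 46
T6: 61→63, due 22, tardiness 41
Maximum = 46.

46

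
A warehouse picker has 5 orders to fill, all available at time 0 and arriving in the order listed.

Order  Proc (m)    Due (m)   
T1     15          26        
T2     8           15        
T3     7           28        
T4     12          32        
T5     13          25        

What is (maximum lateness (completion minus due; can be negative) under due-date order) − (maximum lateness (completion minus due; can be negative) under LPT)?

-10

EDD (increasing due date): T2 T5 T1 T3 T4.
T2: 0→8, due 15, lateness -7
T5: 8→21, due 25, lateness -4
T1: 21→36, due 26, lateness 10
T3: 36→43, due 28, lateness 15
T4: 43→55, due 32, lateness 23
Maximum = 23.
LPT (decreasing processing time): T1 T5 T4 T2 T3.
T1: 0→15, due 26, lateness -11
T5: 15→28, due 25, lateness 3
T4: 28→40, due 32, lateness 8
T2: 40→48, due 15, lateness 33
T3: 48→55, due 28, lateness 27
Maximum = 33.
Difference = 23 − 33 = -10.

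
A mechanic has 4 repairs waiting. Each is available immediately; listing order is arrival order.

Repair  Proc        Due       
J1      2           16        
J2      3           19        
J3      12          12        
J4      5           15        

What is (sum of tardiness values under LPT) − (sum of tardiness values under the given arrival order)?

LPT (decreasing processing time): J3 J4 J2 J1.
J3: 0→12, due 12, tardiness 0
J4: 12→17, due 15, tardiness 2
J2: 17→20, due 19, tardiness 1
J1: 20→22, due 16, tardiness 6
Sum = 0+2+1+6 = 9.
FIFO (arrival order): J1 J2 J3 J4.
J1: 0→2, due 16, tardiness 0
J2: 2→5, due 19, tardiness 0
J3: 5→17, due 12, tardiness 5
J4: 17→22, due 15, tardiness 7
Sum = 0+0+5+7 = 12.
Difference = 9 − 12 = -3.

-3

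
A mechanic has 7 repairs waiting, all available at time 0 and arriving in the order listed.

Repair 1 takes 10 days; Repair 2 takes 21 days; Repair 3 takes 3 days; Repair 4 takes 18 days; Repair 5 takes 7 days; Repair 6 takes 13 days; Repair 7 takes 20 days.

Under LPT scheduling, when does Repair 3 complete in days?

LPT (decreasing processing time): Repair 2 Repair 7 Repair 4 Repair 6 Repair 1 Repair 5 Repair 3.
Repair 2: 0→21
Repair 7: 21→41
Repair 4: 41→59
Repair 6: 59→72
Repair 1: 72→82
Repair 5: 82→89
Repair 3: 89→92

92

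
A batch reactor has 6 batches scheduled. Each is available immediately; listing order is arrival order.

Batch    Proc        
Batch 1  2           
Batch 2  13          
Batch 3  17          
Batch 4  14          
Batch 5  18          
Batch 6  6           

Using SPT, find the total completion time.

188

SPT (increasing processing time): Batch 1 Batch 6 Batch 2 Batch 4 Batch 3 Batch 5.
Batch 1: 0→2
Batch 6: 2→8
Batch 2: 8→21
Batch 4: 21→35
Batch 3: 35→52
Batch 5: 52→70
Sum = 2+8+21+35+52+70 = 188.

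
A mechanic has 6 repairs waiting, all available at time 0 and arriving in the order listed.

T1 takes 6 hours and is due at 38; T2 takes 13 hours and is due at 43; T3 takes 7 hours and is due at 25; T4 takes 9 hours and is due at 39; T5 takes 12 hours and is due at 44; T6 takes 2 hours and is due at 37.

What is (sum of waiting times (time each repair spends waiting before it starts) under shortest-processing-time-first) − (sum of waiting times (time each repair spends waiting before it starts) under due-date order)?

-7

SPT (increasing processing time): T6 T1 T3 T4 T5 T2.
T6: waits 0, runs 0→2
T1: waits 2, runs 2→8
T3: waits 8, runs 8→15
T4: waits 15, runs 15→24
T5: waits 24, runs 24→36
T2: waits 36, runs 36→49
Sum = 0+2+8+15+24+36 = 85.
EDD (increasing due date): T3 T6 T1 T4 T2 T5.
T3: waits 0, runs 0→7
T6: waits 7, runs 7→9
T1: waits 9, runs 9→15
T4: waits 15, runs 15→24
T2: waits 24, runs 24→37
T5: waits 37, runs 37→49
Sum = 0+7+9+15+24+37 = 92.
Difference = 85 − 92 = -7.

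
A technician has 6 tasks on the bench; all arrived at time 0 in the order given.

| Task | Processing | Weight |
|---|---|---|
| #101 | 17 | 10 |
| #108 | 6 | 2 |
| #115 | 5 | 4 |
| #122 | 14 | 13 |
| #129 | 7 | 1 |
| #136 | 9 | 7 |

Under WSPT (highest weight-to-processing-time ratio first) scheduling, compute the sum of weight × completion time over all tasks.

1064

WSPT (decreasing weight/processing-time ratio): #122 #115 #136 #101 #108 #129.
#122: finishes 14, weight 13, w·C = 182
#115: finishes 19, weight 4, w·C = 76
#136: finishes 28, weight 7, w·C = 196
#101: finishes 45, weight 10, w·C = 450
#108: finishes 51, weight 2, w·C = 102
#129: finishes 58, weight 1, w·C = 58
Sum = 182+76+196+450+102+58 = 1064.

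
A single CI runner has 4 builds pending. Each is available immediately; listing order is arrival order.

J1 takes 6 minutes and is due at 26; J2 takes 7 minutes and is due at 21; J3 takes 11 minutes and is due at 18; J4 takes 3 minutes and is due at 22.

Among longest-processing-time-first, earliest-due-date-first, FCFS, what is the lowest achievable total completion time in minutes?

70

LPT (decreasing processing time): J3 J2 J1 J4.
J3: 0→11
J2: 11→18
J1: 18→24
J4: 24→27
Sum = 11+18+24+27 = 80.
EDD (increasing due date): J3 J2 J4 J1.
J3: 0→11
J2: 11→18
J4: 18→21
J1: 21→27
Sum = 11+18+21+27 = 77.
FIFO (arrival order): J1 J2 J3 J4.
J1: 0→6
J2: 6→13
J3: 13→24
J4: 24→27
Sum = 6+13+24+27 = 70.
LPT 80, EDD 77, FIFO 70 → minimum 70.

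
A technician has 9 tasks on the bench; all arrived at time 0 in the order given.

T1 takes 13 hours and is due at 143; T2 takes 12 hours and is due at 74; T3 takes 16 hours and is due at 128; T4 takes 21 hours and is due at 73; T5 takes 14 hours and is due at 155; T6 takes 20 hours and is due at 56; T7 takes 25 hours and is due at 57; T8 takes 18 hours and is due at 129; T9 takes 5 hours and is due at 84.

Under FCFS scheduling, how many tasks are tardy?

FIFO (arrival order): T1 T2 T3 T4 T5 T6 T7 T8 T9.
T1: 0→13, due 143, tardiness 0
T2: 13→25, due 74, tardiness 0
T3: 25→41, due 128, tardiness 0
T4: 41→62, due 73, tardiness 0
T5: 62→76, due 155, tardiness 0
T6: 76→96, due 56, tardiness 40
T7: 96→121, due 57, tardiness 64
T8: 121→139, due 129, tardiness 10
T9: 139→144, due 84, tardiness 60
Late tasks: 4.

4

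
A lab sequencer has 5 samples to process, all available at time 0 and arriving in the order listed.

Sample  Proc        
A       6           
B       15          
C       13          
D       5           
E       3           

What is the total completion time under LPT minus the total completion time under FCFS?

LPT (decreasing processing time): B C A D E.
B: 0→15
C: 15→28
A: 28→34
D: 34→39
E: 39→42
Sum = 15+28+34+39+42 = 158.
FIFO (arrival order): A B C D E.
A: 0→6
B: 6→21
C: 21→34
D: 34→39
E: 39→42
Sum = 6+21+34+39+42 = 142.
Difference = 158 − 142 = 16.

16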